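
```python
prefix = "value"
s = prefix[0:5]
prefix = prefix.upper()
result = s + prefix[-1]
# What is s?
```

Trace:
`prefix = "value"` → prefix = 'value'
`s = prefix[0:5]` → s = 'value'
`prefix = prefix.upper()` → prefix = 'VALUE'
`result = s + prefix[-1]` → result = 'valueE'
So s = 'value'

Answer: 'value'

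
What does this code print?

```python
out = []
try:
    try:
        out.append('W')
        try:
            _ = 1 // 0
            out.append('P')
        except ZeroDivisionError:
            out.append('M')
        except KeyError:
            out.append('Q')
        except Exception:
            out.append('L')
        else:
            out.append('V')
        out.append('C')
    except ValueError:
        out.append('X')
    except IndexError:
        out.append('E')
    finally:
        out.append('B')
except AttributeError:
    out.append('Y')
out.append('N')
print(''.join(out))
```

Execution trace: 'W' (try body) → 'M' (inner except ZeroDivisionError) → 'C' (try body, no exception) → 'B' (finally) → 'N' (after the try/except). Output: WMCBN

Answer: WMCBN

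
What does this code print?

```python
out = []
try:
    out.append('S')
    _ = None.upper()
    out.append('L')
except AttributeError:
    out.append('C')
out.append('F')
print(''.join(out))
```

Execution trace: 'S' (try body) → 'C' (except AttributeError) → 'F' (after the try/except). Output: SCF

Answer: SCF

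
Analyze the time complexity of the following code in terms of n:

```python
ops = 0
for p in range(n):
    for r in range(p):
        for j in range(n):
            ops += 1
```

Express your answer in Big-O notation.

Each loop level contributes: n × n × n. Multiplying the contributions gives O(n^3).

Answer: O(n^3)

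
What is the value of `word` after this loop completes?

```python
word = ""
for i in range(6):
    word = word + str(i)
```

Concatenate digits 0 to 5
`word` takes the values: "" → "0" → "01" → "012" → "0123" → "01234" → "012345"

Answer: "012345"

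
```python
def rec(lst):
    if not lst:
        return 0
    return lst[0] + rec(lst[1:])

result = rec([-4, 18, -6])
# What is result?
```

(-4) + 18 + (-6) + 0 = 8

Answer: 8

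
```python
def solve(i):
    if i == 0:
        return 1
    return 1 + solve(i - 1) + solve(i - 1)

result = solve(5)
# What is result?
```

solve(i) = 1 + 2·solve(i-1), solve(0)=1. Closed form: (1+1)·2^5 - 1 = 63.

Answer: 63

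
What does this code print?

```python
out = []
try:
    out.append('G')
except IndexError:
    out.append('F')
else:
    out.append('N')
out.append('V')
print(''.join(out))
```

Execution trace: 'G' (try body, no exception) → 'N' (else) → 'V' (after the try/except). Output: GNV

Answer: GNV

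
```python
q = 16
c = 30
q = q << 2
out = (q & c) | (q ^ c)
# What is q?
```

Trace:
`q = 16` → q = 16
`c = 30` → c = 30
`q = q << 2` → q = 64
`out = (q & c) | (q ^ c)` → out = 94
So q = 64

Answer: 64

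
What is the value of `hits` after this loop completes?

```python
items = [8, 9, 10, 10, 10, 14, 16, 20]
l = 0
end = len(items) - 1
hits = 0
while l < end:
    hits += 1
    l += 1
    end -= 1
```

Iterations until pointers meet (list length 8)
`hits` takes the values: 0 → 1 → 2 → 3 → 4

Answer: 4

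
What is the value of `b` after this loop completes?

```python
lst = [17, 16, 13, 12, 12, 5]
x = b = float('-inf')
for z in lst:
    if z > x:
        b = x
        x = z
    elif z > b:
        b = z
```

Second largest (with repeats) in [17, 16, 13, 12, 12, 5]
`b` takes the values: -inf → 16

Answer: 16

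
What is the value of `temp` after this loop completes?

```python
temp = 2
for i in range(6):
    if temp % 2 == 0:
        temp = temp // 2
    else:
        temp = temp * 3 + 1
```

Collatz-style transformation from 2
`temp` takes the values: 2 → 1 → 4 → 2 → 1 → 4 → 2

Answer: 2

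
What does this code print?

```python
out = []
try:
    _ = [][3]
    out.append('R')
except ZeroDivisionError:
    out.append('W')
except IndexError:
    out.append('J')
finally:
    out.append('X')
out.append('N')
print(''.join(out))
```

Execution trace: 'J' (except IndexError) → 'X' (finally) → 'N' (after the try/except). Output: JXN

Answer: JXN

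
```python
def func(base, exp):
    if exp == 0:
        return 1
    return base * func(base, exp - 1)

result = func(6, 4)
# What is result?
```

func(6, 4) = 6 * 6 * 6 * 6 = 1296

Answer: 1296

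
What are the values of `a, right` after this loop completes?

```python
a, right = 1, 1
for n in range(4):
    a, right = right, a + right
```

Fibonacci: after 4 iterations
`a, right` takes the values: (1, 1) → (1, 2) → (2, 3) → (3, 5) → (5, 8)

Answer: 5, 8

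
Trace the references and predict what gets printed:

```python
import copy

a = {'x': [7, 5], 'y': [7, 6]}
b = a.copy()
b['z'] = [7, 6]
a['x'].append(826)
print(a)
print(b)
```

Key concept: shallow copy of dict with mutable values.
Step by step:
`a = {'x': [7, 5], 'y': [7, 6]}` → a = {'x': [7, 5], 'y': [7, 6]}
`b = a.copy()` → b = {'x': [7, 5], 'y': [7, 6]}
`b['z'] = [7, 6]` → b = {'x': [7, 5], 'y': [7, 6], 'z': [7, 6]}
`a['x'].append(826)` → a = {'x': [7, 5, 826], 'y': [7, 6]}; b = {'x': [7, 5, 826], 'y': [7, 6], 'z': [7, 6]}
`print(a)` → prints {'x': [7, 5, 826], 'y': [7, 6]}
`print(b)` → prints {'x': [7, 5, 826], 'y': [7, 6], 'z': [7, 6]}

Answer:
{'x': [7, 5, 826], 'y': [7, 6]}
{'x': [7, 5, 826], 'y': [7, 6], 'z': [7, 6]}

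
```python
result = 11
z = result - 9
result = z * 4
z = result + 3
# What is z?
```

Trace:
`result = 11` → result = 11
`z = result - 9` → z = 2
`result = z * 4` → result = 8
`z = result + 3` → z = 11
So z = 11

Answer: 11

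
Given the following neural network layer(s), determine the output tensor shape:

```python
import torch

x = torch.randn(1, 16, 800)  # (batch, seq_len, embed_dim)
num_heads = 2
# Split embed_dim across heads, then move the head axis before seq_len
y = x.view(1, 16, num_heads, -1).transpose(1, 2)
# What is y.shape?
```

Input: (1, 16, 800) -> head_dim = 800 // 2 = 400; after view: (1, 16, 2, 400) -> after transpose(1, 2): (1, 2, 16, 400) -> Output: (1, 2, 16, 400)

Answer: (1, 2, 16, 400)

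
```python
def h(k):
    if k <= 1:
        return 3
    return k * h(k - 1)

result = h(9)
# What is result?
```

h(9) = 9 * 8 * 7 * 6 * 5 * 4 * 3 * 2 * 3 = 1088640

Answer: 1088640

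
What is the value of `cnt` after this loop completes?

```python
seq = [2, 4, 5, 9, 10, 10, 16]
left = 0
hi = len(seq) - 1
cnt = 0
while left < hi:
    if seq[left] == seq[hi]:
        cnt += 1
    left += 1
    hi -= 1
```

Count matching pairs from ends
`cnt` takes the values: 0

Answer: 0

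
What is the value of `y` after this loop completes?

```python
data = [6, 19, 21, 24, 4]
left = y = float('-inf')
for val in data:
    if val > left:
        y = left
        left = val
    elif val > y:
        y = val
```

Second largest (with repeats) in [6, 19, 21, 24, 4]
`y` takes the values: -inf → 6 → 19 → 21

Answer: 21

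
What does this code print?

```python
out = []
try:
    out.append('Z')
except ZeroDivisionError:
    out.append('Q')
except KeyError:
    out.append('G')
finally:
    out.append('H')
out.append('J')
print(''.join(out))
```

Execution trace: 'Z' (try body, no exception) → 'H' (finally) → 'J' (after the try/except). Output: ZHJ

Answer: ZHJ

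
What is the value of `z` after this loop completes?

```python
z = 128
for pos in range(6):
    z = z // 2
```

Halve 6 times: 128 // 2^6 = 2
`z` takes the values: 128 → 64 → 32 → 16 → 8 → 4 → 2

Answer: 2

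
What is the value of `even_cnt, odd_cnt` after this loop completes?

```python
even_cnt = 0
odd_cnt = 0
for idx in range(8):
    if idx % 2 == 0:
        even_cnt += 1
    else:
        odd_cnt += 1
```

Count evens and odds in range(8)
`even_cnt, odd_cnt` takes the values: (0, 0) → (1, 0) → (1, 1) → (2, 1) → (2, 2) → (3, 2) → (3, 3) → (4, 3) → (4, 4)

Answer: 4, 4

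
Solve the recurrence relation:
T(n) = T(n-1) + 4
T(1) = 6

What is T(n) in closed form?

Unrolling: T(n) = T(1) + 4·(n-1) = 6 + 4(n-1) = 4n + 2.

Answer: T(n) = 4n + 2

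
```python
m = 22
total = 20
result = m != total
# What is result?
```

Trace:
`m = 22` → m = 22
`total = 20` → total = 20
`result = m != total` → result = True
So result = True

Answer: True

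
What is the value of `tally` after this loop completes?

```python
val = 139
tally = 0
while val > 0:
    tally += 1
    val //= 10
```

Count digits by repeated division by 10
`tally` takes the values: 0 → 1 → 2 → 3

Answer: 3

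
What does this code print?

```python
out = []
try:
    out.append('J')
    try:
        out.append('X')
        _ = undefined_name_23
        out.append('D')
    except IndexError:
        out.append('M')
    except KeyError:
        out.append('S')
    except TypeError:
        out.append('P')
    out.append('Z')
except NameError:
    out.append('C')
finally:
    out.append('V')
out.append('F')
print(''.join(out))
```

Execution trace: 'J' (try body) → 'X' (inner try body) → 'C' (except NameError) → 'V' (finally) → 'F' (after the try/except). Output: JXCVF

Answer: JXCVF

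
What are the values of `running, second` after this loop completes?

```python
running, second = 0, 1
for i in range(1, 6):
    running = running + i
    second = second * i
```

Sum and factorial of 1 to 5
`running, second` takes the values: (0, 1) → (1, 1) → (3, 1) → (3, 2) → (6, 2) → (6, 6) → (10, 6) → (10, 24) → (15, 24) → (15, 120)

Answer: 15, 120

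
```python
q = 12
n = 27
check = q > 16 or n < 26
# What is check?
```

Trace:
`q = 12` → q = 12
`n = 27` → n = 27
`check = q > 16 or n < 26` → check = False
So check = False

Answer: False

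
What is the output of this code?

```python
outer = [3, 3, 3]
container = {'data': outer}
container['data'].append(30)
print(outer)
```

Key concept: dict holds reference to list.
Step by step:
`outer = [3, 3, 3]` → outer = [3, 3, 3]
`container = {'data': outer}` → container = {'data': [3, 3, 3]}
`container['data'].append(30)` → outer = [3, 3, 3, 30]; container = {'data': [3, 3, 3, 30]}
`print(outer)` → prints [3, 3, 3, 30]

Answer: [3, 3, 3, 30]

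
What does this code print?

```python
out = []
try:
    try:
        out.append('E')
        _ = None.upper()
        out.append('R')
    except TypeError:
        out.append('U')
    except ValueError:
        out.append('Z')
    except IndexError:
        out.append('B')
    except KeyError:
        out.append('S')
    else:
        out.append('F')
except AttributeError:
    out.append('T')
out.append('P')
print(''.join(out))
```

Execution trace: 'E' (try body) → 'T' (outer except AttributeError) → 'P' (after the try/except). Output: ETP

Answer: ETP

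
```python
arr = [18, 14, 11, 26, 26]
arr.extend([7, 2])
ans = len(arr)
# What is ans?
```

Trace:
`arr = [18, 14, 11, 26, 26]` → arr = [18, 14, 11, 26, 26]
`arr.extend([7, 2])` → arr = [18, 14, 11, 26, 26, 7, 2]
`ans = len(arr)` → ans = 7
So ans = 7

Answer: 7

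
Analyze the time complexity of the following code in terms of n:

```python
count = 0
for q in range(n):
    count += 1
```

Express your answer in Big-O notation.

Each loop level contributes: n. Multiplying the contributions gives O(n).

Answer: O(n)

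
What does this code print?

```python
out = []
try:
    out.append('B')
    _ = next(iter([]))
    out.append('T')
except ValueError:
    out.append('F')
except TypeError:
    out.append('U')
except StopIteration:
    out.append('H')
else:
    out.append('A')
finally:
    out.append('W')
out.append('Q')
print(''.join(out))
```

Execution trace: 'B' (try body) → 'H' (except StopIteration) → 'W' (finally) → 'Q' (after the try/except). Output: BHWQ

Answer: BHWQ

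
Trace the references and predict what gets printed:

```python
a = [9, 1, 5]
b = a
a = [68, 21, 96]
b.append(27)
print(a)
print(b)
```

Key concept: rebinding vs mutation: a is rebound to a new list, b still points at the original.
Step by step:
`a = [9, 1, 5]` → a = [9, 1, 5]
`b = a` → b = [9, 1, 5] (same object as a)
`a = [68, 21, 96]` → a = [68, 21, 96]
`b.append(27)` → b = [9, 1, 5, 27]
`print(a)` → prints [68, 21, 96]
`print(b)` → prints [9, 1, 5, 27]

Answer:
[68, 21, 96]
[9, 1, 5, 27]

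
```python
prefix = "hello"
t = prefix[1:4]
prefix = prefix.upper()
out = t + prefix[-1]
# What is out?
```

Trace:
`prefix = "hello"` → prefix = 'hello'
`t = prefix[1:4]` → t = 'ell'
`prefix = prefix.upper()` → prefix = 'HELLO'
`out = t + prefix[-1]` → out = 'ellO'
So out = 'ellO'

Answer: 'ellO'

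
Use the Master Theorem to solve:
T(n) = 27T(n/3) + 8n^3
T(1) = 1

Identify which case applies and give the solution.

a=27, b=3, f(n)=8n^3. log_3(27) = 3. Since c=3 = 3, Case 2 applies: T(n) = Θ(n^log_b(a) · log n) = O(n^3 log n).

Answer: O(n^3 log n) - Case 2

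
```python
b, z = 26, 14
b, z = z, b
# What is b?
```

Trace:
`b, z = 26, 14` → b = 26; z = 14
`b, z = z, b` → b = 14; z = 26
So b = 14

Answer: 14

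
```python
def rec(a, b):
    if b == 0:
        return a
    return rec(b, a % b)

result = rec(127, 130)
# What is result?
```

rec(127, 130) -> rec(130, 127) -> rec(127, 3) -> rec(3, 1) -> rec(1, 0) -> 1

Answer: 1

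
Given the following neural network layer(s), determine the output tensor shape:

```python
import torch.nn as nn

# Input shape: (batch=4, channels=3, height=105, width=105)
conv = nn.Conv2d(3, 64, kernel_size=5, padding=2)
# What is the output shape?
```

Input: (4, 3, 105, 105) -> Output: (4, 64, 105, 105)

Answer: (4, 64, 105, 105)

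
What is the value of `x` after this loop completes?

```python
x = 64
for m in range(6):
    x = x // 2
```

Halve 6 times: 64 // 2^6 = 1
`x` takes the values: 64 → 32 → 16 → 8 → 4 → 2 → 1

Answer: 1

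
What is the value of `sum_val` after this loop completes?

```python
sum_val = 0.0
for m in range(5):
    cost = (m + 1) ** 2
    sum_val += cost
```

Sum of squared losses 1² + 2² + ... + 5²
`sum_val` takes the values: 0.0 → 1.0 → 5.0 → 14.0 → 30.0 → 55.0

Answer: 55.0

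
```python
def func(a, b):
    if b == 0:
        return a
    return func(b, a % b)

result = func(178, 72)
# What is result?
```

func(178, 72) -> func(72, 34) -> func(34, 4) -> func(4, 2) -> func(2, 0) -> 2

Answer: 2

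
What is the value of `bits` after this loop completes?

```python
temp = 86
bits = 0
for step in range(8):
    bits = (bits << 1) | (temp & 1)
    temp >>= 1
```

Reverse lowest 8 bits of 86
`bits` takes the values: 0 → 1 → 3 → 6 → 13 → 26 → 53 → 106

Answer: 106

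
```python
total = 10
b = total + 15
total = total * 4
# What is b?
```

Trace:
`total = 10` → total = 10
`b = total + 15` → b = 25
`total = total * 4` → total = 40
So b = 25

Answer: 25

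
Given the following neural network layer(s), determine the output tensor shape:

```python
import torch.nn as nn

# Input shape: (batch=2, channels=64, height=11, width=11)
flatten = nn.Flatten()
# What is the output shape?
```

Input: (2, 64, 11, 11) -> Output: (2, 7744)

Answer: (2, 7744)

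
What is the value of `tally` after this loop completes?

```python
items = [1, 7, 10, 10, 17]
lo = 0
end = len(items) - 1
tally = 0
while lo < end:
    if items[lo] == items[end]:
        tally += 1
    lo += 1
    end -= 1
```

Count matching pairs from ends
`tally` takes the values: 0

Answer: 0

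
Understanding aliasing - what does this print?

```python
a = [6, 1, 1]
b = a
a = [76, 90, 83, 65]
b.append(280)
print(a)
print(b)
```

Key concept: rebinding vs mutation: a is rebound to a new list, b still points at the original.
Step by step:
`a = [6, 1, 1]` → a = [6, 1, 1]
`b = a` → b = [6, 1, 1] (same object as a)
`a = [76, 90, 83, 65]` → a = [76, 90, 83, 65]
`b.append(280)` → b = [6, 1, 1, 280]
`print(a)` → prints [76, 90, 83, 65]
`print(b)` → prints [6, 1, 1, 280]

Answer:
[76, 90, 83, 65]
[6, 1, 1, 280]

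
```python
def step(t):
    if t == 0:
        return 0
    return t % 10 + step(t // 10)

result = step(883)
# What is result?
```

Sum of digits of 883: 3 + 8 + 8 = 19

Answer: 19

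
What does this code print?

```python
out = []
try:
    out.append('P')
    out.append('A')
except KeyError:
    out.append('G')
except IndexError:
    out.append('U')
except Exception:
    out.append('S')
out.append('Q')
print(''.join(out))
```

Execution trace: 'P' (try body) → 'A' (try body, no exception) → 'Q' (after the try/except). Output: PAQ

Answer: PAQ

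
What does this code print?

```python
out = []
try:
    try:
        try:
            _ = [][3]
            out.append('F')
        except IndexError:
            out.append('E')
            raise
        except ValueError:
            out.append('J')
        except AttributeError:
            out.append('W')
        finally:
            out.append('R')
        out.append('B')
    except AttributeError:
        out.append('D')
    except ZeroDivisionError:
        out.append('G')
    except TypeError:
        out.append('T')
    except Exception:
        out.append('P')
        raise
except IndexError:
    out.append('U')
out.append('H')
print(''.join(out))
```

Execution trace: 'E' (inner except IndexError) → 'R' (inner finally) → 'P' (except Exception) → 'U' (outer except IndexError) → 'H' (after the try/except). Output: ERPUH

Answer: ERPUH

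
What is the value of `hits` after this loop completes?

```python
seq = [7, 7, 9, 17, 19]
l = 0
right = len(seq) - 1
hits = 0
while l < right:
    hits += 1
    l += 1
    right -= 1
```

Iterations until pointers meet (list length 5)
`hits` takes the values: 0 → 1 → 2

Answer: 2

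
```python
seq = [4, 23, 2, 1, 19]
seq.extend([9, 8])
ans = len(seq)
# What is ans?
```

Trace:
`seq = [4, 23, 2, 1, 19]` → seq = [4, 23, 2, 1, 19]
`seq.extend([9, 8])` → seq = [4, 23, 2, 1, 19, 9, 8]
`ans = len(seq)` → ans = 7
So ans = 7

Answer: 7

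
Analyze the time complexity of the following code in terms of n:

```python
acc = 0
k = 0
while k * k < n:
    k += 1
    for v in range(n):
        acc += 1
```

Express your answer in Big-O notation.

Each loop level contributes: √n × n. Multiplying the contributions gives O(n√n).

Answer: O(n√n)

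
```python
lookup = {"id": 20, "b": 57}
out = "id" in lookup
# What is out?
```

Trace:
`lookup = {"id": 20, "b": 57}` → lookup = {'id': 20, 'b': 57}
`out = "id" in lookup` → out = True
So out = True

Answer: True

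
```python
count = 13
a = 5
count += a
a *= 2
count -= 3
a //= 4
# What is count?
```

Trace:
`count = 13` → count = 13
`a = 5` → a = 5
`count += a` → count = 18
`a *= 2` → a = 10
`count -= 3` → count = 15
`a //= 4` → a = 2
So count = 15

Answer: 15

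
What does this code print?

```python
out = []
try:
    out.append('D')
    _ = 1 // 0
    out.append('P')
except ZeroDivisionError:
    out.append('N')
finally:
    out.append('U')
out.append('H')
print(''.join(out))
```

Execution trace: 'D' (try body) → 'N' (except ZeroDivisionError) → 'U' (finally) → 'H' (after the try/except). Output: DNUH

Answer: DNUH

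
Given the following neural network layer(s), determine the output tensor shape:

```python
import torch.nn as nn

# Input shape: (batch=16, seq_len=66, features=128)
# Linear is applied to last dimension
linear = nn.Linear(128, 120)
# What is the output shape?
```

Input: (16, 66, 128) -> Output: (16, 66, 120)

Answer: (16, 66, 120)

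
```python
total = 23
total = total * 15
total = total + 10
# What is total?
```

Trace:
`total = 23` → total = 23
`total = total * 15` → total = 345
`total = total + 10` → total = 355
So total = 355

Answer: 355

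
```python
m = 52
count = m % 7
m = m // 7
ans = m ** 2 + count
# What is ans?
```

Trace:
`m = 52` → m = 52
`count = m % 7` → count = 3
`m = m // 7` → m = 7
`ans = m ** 2 + count` → ans = 52
So ans = 52

Answer: 52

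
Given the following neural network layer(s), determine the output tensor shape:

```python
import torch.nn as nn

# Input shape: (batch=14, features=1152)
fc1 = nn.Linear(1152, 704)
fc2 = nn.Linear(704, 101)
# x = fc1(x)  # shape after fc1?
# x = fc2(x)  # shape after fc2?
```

Input: (14, 1152) -> after fc1: (14, 704) -> Output: (14, 101)

Answer: (14, 101)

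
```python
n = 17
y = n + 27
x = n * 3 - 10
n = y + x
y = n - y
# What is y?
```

Trace:
`n = 17` → n = 17
`y = n + 27` → y = 44
`x = n * 3 - 10` → x = 41
`n = y + x` → n = 85
`y = n - y` → y = 41
So y = 41

Answer: 41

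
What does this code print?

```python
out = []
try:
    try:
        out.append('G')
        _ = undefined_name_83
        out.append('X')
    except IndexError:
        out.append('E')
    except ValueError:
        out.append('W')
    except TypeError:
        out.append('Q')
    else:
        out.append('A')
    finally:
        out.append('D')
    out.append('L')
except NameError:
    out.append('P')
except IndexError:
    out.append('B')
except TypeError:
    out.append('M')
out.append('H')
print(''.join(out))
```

Execution trace: 'G' (inner try body) → 'D' (inner finally) → 'P' (except NameError) → 'H' (after the try/except). Output: GDPH

Answer: GDPH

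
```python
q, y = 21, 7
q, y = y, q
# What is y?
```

Trace:
`q, y = 21, 7` → q = 21; y = 7
`q, y = y, q` → q = 7; y = 21
So y = 21

Answer: 21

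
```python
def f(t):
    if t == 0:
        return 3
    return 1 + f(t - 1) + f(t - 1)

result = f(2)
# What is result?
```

f(t) = 1 + 2·f(t-1), f(0)=3. Closed form: (3+1)·2^2 - 1 = 15.

Answer: 15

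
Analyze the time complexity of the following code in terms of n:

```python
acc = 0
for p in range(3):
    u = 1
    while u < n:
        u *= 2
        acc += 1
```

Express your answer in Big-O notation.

Each loop level contributes: 1 × log n. Multiplying the contributions gives O(log n).

Answer: O(log n)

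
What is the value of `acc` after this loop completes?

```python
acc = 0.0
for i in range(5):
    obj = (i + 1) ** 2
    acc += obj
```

Sum of squared losses 1² + 2² + ... + 5²
`acc` takes the values: 0.0 → 1.0 → 5.0 → 14.0 → 30.0 → 55.0

Answer: 55.0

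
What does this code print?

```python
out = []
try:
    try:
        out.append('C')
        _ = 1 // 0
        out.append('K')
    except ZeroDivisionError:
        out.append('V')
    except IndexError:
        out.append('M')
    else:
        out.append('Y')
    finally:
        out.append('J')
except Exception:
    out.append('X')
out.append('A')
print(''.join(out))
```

Execution trace: 'C' (inner try body) → 'V' (inner except ZeroDivisionError) → 'J' (inner finally) → 'A' (after the try/except). Output: CVJA

Answer: CVJA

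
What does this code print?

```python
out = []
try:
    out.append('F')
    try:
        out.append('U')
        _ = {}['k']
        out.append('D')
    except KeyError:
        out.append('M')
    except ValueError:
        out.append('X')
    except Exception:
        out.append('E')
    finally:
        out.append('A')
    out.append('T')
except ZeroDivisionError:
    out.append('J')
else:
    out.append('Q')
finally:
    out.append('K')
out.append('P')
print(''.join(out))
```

Execution trace: 'F' (try body) → 'U' (inner try body) → 'M' (inner except KeyError) → 'A' (inner finally) → 'T' (try body, no exception) → 'Q' (else) → 'K' (finally) → 'P' (after the try/except). Output: FUMATQKP

Answer: FUMATQKP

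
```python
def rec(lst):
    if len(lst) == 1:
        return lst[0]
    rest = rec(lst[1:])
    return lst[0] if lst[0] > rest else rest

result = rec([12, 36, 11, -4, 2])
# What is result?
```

Recursive max over [12, 36, 11, -4, 2] = 36

Answer: 36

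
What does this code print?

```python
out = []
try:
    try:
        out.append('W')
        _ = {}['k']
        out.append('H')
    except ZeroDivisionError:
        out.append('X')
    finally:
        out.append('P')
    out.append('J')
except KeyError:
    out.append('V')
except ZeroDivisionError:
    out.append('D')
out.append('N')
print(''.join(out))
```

Execution trace: 'W' (inner try body) → 'P' (inner finally) → 'V' (except KeyError) → 'N' (after the try/except). Output: WPVN

Answer: WPVN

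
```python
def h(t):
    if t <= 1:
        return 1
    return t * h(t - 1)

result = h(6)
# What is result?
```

h(6) = 6 * 5 * 4 * 3 * 2 * 1 = 720

Answer: 720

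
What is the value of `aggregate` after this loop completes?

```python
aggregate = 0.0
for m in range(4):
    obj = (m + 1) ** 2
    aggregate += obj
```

Sum of squared losses 1² + 2² + ... + 4²
`aggregate` takes the values: 0.0 → 1.0 → 5.0 → 14.0 → 30.0

Answer: 30.0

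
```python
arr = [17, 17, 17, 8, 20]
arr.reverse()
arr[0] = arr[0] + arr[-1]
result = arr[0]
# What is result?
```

Trace:
`arr = [17, 17, 17, 8, 20]` → arr = [17, 17, 17, 8, 20]
`arr.reverse()` → arr = [20, 8, 17, 17, 17]
`arr[0] = arr[0] + arr[-1]` → arr = [37, 8, 17, 17, 17]
`result = arr[0]` → result = 37
So result = 37

Answer: 37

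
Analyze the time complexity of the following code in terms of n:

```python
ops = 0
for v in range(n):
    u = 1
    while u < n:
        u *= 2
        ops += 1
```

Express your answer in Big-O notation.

Each loop level contributes: n × log n. Multiplying the contributions gives O(n log n).

Answer: O(n log n)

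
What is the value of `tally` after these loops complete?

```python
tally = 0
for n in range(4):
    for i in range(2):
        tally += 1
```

4 * 2 = 8
`tally` takes the values: 0 → 1 → 2 → 3 → 4 → 5 → 6 → 7 → 8

Answer: 8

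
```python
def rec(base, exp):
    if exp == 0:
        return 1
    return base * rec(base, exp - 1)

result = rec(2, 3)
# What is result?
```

rec(2, 3) = 2 * 2 * 2 = 8

Answer: 8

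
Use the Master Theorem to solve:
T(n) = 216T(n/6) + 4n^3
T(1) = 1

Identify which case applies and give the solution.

a=216, b=6, f(n)=4n^3. log_6(216) = 3. Since c=3 = 3, Case 2 applies: T(n) = Θ(n^log_b(a) · log n) = O(n^3 log n).

Answer: O(n^3 log n) - Case 2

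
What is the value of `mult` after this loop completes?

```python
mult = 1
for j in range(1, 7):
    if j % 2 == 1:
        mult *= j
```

Product of odd numbers 1 to 6
`mult` takes the values: 1 → 3 → 15

Answer: 15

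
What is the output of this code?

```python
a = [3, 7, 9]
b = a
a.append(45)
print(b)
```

Key concept: basic list aliasing.
Step by step:
`a = [3, 7, 9]` → a = [3, 7, 9]
`b = a` → b = [3, 7, 9] (same object as a)
`a.append(45)` → a = [3, 7, 9, 45] (same object as b); b = [3, 7, 9, 45] (same object as a)
`print(b)` → prints [3, 7, 9, 45]

Answer: [3, 7, 9, 45]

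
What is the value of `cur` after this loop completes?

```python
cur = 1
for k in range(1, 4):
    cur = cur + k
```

Start at 1, add 1 through 3
`cur` takes the values: 1 → 2 → 4 → 7

Answer: 7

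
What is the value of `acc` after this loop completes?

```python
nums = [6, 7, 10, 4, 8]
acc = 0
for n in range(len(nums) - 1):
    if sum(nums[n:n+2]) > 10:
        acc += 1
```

Count windows with sum > 10
`acc` takes the values: 0 → 1 → 2 → 3 → 4

Answer: 4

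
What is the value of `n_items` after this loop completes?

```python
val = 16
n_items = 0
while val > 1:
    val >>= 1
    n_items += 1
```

Count right shifts until 1
`n_items` takes the values: 0 → 1 → 2 → 3 → 4

Answer: 4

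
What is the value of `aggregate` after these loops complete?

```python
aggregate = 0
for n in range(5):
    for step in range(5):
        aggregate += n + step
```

Sum of all n+step for n,step in 5x5
`aggregate` takes the values: 0 → 1 → 3 → 6 → 10 → 11 → 13 → 16 → 20 → 25 → 27 → 30 → 34 → 39 → 45 → 48 → 52 → 57 → 63 → 70 → 74 → 79 → 85 → 92 → 100

Answer: 100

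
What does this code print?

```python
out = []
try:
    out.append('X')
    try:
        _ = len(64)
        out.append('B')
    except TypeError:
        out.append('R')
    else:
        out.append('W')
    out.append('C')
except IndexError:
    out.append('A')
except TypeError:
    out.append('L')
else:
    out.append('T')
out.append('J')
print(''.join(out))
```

Execution trace: 'X' (try body) → 'R' (inner except TypeError) → 'C' (try body, no exception) → 'T' (else) → 'J' (after the try/except). Output: XRCTJ

Answer: XRCTJ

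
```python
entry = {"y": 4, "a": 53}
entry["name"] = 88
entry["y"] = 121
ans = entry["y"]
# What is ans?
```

Trace:
`entry = {"y": 4, "a": 53}` → entry = {'y': 4, 'a': 53}
`entry["name"] = 88` → entry = {'y': 4, 'a': 53, 'name': 88}
`entry["y"] = 121` → entry = {'y': 121, 'a': 53, 'name': 88}
`ans = entry["y"]` → ans = 121
So ans = 121

Answer: 121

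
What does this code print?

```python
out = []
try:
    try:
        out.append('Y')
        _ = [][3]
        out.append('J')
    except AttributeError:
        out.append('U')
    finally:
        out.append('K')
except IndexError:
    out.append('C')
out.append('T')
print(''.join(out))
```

Execution trace: 'Y' (inner try body) → 'K' (inner finally) → 'C' (outer except IndexError) → 'T' (after the try/except). Output: YKCT

Answer: YKCT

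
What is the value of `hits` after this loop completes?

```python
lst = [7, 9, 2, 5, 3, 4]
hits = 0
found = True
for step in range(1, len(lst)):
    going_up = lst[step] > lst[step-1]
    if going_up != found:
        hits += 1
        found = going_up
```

Count direction changes in [7, 9, 2, 5, 3, 4]
`hits` takes the values: 0 → 1 → 2 → 3 → 4

Answer: 4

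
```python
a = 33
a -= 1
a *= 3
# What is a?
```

Trace:
`a = 33` → a = 33
`a -= 1` → a = 32
`a *= 3` → a = 96
So a = 96

Answer: 96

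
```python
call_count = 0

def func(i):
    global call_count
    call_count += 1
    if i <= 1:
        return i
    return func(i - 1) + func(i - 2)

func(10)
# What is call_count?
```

Calls(i) = 1 + Calls(i-1) + Calls(i-2); Calls(0)=Calls(1)=1. For i=10 this gives 177.

Answer: 177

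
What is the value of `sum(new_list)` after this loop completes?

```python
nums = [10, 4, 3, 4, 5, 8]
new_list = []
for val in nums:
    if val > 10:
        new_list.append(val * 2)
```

Sum of doubled values > 10
`new_list` takes the values: []
So `sum(new_list)` = 0

Answer: 0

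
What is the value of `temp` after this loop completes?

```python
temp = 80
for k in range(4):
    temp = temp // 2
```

Halve 4 times: 80 // 2^4 = 5
`temp` takes the values: 80 → 40 → 20 → 10 → 5

Answer: 5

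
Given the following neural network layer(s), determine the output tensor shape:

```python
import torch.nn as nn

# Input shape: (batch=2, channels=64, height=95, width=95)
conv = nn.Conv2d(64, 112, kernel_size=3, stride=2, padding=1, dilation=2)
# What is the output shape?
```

Input: (2, 64, 95, 95) -> Output: (2, 112, 47, 47)

Answer: (2, 112, 47, 47)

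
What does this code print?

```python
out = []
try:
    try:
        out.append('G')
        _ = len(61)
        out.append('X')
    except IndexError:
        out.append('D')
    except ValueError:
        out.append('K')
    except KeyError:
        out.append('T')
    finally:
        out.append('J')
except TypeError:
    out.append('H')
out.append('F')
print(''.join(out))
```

Execution trace: 'G' (try body) → 'J' (finally) → 'H' (outer except TypeError) → 'F' (after the try/except). Output: GJHF

Answer: GJHF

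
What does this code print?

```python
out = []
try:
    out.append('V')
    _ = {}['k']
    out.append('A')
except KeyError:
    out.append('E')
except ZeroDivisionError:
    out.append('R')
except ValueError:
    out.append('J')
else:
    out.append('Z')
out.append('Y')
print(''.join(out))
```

Execution trace: 'V' (try body) → 'E' (except KeyError) → 'Y' (after the try/except). Output: VEY

Answer: VEY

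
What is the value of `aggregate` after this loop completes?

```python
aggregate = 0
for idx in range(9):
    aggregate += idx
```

Sum of 0 to 8 = 36
`aggregate` takes the values: 0 → 1 → 3 → 6 → 10 → 15 → 21 → 28 → 36

Answer: 36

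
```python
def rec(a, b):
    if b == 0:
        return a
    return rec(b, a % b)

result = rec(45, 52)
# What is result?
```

rec(45, 52) -> rec(52, 45) -> rec(45, 7) -> rec(7, 3) -> rec(3, 1) -> rec(1, 0) -> 1

Answer: 1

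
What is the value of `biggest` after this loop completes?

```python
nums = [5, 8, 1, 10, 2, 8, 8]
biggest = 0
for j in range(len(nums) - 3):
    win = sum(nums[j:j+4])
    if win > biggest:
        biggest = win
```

Max sum of 4-element window in [5, 8, 1, 10, 2, 8, 8]
`biggest` takes the values: 0 → 24 → 28

Answer: 28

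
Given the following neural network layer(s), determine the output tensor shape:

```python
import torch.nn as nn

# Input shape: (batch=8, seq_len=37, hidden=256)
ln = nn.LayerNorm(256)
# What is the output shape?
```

Input: (8, 37, 256) -> Output: (8, 37, 256)

Answer: (8, 37, 256)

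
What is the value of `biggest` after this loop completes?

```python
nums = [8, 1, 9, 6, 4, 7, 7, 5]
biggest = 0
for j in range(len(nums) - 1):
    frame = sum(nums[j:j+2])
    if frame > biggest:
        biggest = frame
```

Max sum of 2-element window in [8, 1, 9, 6, 4, 7, 7, 5]
`biggest` takes the values: 0 → 9 → 10 → 15

Answer: 15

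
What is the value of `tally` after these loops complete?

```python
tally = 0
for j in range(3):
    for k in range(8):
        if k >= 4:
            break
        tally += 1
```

Inner breaks at 4, outer runs 3 times
`tally` takes the values: 0 → 1 → 2 → 3 → 4 → 5 → 6 → 7 → 8 → 9 → 10 → 11 → 12

Answer: 12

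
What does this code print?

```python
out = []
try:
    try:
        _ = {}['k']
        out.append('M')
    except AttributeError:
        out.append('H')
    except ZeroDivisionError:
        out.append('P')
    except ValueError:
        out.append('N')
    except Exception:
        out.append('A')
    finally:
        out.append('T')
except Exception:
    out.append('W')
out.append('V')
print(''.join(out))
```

Execution trace: 'A' (inner except Exception) → 'T' (inner finally) → 'V' (after the try/except). Output: ATV

Answer: ATV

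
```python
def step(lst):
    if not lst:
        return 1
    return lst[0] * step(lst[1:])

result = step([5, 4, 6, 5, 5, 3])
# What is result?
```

Product over [5, 4, 6, 5, 5, 3] = 5 * 4 * 6 * 5 * 5 * 3 = 9000

Answer: 9000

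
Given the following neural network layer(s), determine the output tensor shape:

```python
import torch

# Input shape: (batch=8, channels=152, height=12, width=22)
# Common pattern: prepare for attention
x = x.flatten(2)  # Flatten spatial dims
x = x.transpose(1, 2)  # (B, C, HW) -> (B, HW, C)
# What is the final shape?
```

Input: (8, 152, 12, 22) -> after flatten(2): (8, 152, 264) -> Output: (8, 264, 152)

Answer: (8, 264, 152)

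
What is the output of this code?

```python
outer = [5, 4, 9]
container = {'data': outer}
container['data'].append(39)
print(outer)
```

Key concept: dict holds reference to list.
Step by step:
`outer = [5, 4, 9]` → outer = [5, 4, 9]
`container = {'data': outer}` → container = {'data': [5, 4, 9]}
`container['data'].append(39)` → outer = [5, 4, 9, 39]; container = {'data': [5, 4, 9, 39]}
`print(outer)` → prints [5, 4, 9, 39]

Answer: [5, 4, 9, 39]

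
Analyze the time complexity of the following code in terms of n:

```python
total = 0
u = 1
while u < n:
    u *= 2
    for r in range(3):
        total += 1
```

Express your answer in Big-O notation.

Each loop level contributes: log n × 1. Multiplying the contributions gives O(log n).

Answer: O(log n)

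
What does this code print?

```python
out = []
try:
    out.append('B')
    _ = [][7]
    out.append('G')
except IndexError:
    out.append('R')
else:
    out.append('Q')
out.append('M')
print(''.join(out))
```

Execution trace: 'B' (try body) → 'R' (except IndexError) → 'M' (after the try/except). Output: BRM

Answer: BRM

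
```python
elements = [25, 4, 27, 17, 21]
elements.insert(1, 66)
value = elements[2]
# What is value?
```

Trace:
`elements = [25, 4, 27, 17, 21]` → elements = [25, 4, 27, 17, 21]
`elements.insert(1, 66)` → elements = [25, 66, 4, 27, 17, 21]
`value = elements[2]` → value = 4
So value = 4

Answer: 4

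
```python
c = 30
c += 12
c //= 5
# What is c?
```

Trace:
`c = 30` → c = 30
`c += 12` → c = 42
`c //= 5` → c = 8
So c = 8

Answer: 8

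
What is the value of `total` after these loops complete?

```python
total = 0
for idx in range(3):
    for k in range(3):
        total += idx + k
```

Sum of all idx+k for idx,k in 3x3
`total` takes the values: 0 → 1 → 3 → 4 → 6 → 9 → 11 → 14 → 18

Answer: 18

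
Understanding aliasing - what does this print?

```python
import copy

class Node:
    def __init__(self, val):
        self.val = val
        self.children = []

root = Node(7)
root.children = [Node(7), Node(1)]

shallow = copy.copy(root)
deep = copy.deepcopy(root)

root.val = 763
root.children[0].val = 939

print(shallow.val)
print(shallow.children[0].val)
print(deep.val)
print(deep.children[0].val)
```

Key concept: deep copy with custom objects.
Step by step:
`root = Node(7)` → root = Node(val=7, children=[])
`root.children = [Node(7), Node(1)]` → root = Node(val=7, children=[Node(val=7, children=[]), Node(val=1, children=[])])
`shallow = copy.copy(root)` → shallow = Node(val=7, children=[Node(val=7, children=[]), Node(val=1, children=[])])
`deep = copy.deepcopy(root)` → deep = Node(val=7, children=[Node(val=7, children=[]), Node(val=1, children=[])])
`root.val = 763` → root = Node(val=763, children=[Node(val=7, children=[]), Node(val=1, children=[])])
`root.children[0].val = 939` → root = Node(val=763, children=[Node(val=939, children=[]), Node(val=1, children=[])]); shallow = Node(val=7, children=[Node(val=939, children=[]), Node(val=1, children=[])])
`print(shallow.val)` → prints 7
`print(shallow.children[0].val)` → prints 939
`print(deep.val)` → prints 7
`print(deep.children[0].val)` → prints 7

Answer:
7
939
7
7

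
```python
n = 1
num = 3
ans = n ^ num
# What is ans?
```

Trace:
`n = 1` → n = 1
`num = 3` → num = 3
`ans = n ^ num` → ans = 2
So ans = 2

Answer: 2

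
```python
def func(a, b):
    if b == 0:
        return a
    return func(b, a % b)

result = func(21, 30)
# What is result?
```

func(21, 30) -> func(30, 21) -> func(21, 9) -> func(9, 3) -> func(3, 0) -> 3

Answer: 3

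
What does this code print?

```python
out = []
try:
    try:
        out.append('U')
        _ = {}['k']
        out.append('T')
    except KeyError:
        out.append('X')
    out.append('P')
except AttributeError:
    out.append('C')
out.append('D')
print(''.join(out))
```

Execution trace: 'U' (inner try body) → 'X' (inner except KeyError) → 'P' (try body, no exception) → 'D' (after the try/except). Output: UXPD

Answer: UXPD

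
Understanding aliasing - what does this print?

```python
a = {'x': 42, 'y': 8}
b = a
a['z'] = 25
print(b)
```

Key concept: dict aliasing.
Step by step:
`a = {'x': 42, 'y': 8}` → a = {'x': 42, 'y': 8}
`b = a` → b = {'x': 42, 'y': 8} (same object as a)
`a['z'] = 25` → a = {'x': 42, 'y': 8, 'z': 25} (same object as b); b = {'x': 42, 'y': 8, 'z': 25} (same object as a)
`print(b)` → prints {'x': 42, 'y': 8, 'z': 25}

Answer: {'x': 42, 'y': 8, 'z': 25}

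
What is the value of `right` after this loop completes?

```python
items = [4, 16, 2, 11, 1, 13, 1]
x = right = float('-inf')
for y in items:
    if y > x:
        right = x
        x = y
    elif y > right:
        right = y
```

Second largest (with repeats) in [4, 16, 2, 11, 1, 13, 1]
`right` takes the values: -inf → 4 → 11 → 13

Answer: 13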